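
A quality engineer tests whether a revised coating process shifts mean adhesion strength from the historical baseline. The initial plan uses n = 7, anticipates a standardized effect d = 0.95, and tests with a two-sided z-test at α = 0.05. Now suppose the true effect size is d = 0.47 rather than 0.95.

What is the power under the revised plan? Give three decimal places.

Power ≈ 0.238

With d = 0.47: δ = d·√n = 0.47 × √7 = 1.2435. Critical value z_{0.025} = 1.960.
Revised power = Φ(δ − 1.960) + Φ(−δ − 1.960) = Φ(-0.716) + Φ(-3.203) = 0.2369 + 0.0007 = 0.2375.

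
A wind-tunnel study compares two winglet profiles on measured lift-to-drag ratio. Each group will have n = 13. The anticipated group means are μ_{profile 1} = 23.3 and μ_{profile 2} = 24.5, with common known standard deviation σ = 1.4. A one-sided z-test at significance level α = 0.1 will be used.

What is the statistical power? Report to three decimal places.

Power ≈ 0.817

Standardized effect: d = |μ_{profile 1} − μ_{profile 2}| / σ = |23.3 − 24.5| / 1.4 = 0.8571
Noncentrality parameter: δ = d·√(n/2) = 0.8571 × √(13/2) = 2.1853
Critical value for a one-sided test at α = 0.1: z_α = 1.282.
Power = P(Z > 1.282 − δ) = Φ(0.904) = 0.8169.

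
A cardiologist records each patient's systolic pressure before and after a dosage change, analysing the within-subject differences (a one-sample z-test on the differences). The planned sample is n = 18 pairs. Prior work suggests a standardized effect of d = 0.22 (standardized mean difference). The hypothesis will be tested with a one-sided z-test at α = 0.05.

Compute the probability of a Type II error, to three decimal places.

Noncentrality parameter: λ = d·√n = 0.22 × √18 = 0.9334
Critical value for a one-sided test at α = 0.05: z_α = 1.645.
Power = Φ(λ − 1.645) = Φ(-0.711) = 0.2384.
Type II error: β = 1 − power = 1 − 0.2384 = 0.7616.

β ≈ 0.762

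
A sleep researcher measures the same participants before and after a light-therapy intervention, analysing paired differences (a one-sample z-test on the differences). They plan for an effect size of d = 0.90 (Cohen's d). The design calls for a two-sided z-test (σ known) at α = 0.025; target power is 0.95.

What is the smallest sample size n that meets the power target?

For power 0.95 need Φ(δ − z_{0.0125}) = 0.95, so δ = z_{0.0125} + z_{0.05} = 2.241 + 1.645 = 3.886.
(For δ > 0 the lower-tail rejection region contributes negligibly to power, so the one-term inversion is standard.)
δ = d·√n ⇒ n = (δ/d)² = (3.886 / 0.90)² = 18.65.
Round up to the next whole unit.

n = 19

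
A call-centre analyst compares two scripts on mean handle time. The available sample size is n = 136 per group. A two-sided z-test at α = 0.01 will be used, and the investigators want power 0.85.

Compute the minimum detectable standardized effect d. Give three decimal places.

d ≈ 0.438

Required noncentrality: δ = z_{0.005} + z_{0.15} = 2.576 + 1.036 = 3.612.
(The second rejection-region term Φ(−δ − z_{α/2}) is negligible and dropped.)
δ = d·√(n/2) ⇒ d = δ/√(n/2) = 3.612/√(136/2) = 0.4381.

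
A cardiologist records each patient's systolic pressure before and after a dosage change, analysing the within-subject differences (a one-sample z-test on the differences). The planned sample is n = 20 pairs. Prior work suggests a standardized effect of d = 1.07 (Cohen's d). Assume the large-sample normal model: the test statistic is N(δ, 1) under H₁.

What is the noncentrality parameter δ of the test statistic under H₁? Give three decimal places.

δ ≈ 4.785

The noncentrality parameter scales effect size by the design's sample-size factor: δ = d·√n = 1.07 × √20 = 4.7852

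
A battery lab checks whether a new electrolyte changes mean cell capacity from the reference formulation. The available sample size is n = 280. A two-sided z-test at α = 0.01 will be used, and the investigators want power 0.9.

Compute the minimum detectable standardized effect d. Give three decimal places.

Required noncentrality: δ = z_{0.005} + z_{0.10} = 2.576 + 1.282 = 3.857.
(Lower-tail contribution to power is negligible for δ > 0.)
δ = d·√n ⇒ d = δ/√n = 3.857/√280 = 0.2305.

d ≈ 0.231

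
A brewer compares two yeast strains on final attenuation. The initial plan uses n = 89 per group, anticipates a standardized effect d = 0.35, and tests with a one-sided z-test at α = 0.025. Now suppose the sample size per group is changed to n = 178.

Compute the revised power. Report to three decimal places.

With n = 178 per group: δ = d·√(n/2) = 0.35 × √(178/2) = 3.3019. Critical value z_{0.025} = 1.960.
Revised power = P(Z > 1.960 − δ) = Φ(1.342) = 0.9102.

Power ≈ 0.910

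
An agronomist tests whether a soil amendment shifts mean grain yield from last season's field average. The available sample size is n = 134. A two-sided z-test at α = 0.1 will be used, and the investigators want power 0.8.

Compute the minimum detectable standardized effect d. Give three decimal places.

Need Φ(δ − 1.645) = 0.8, so δ = 1.645 + 0.842 = 2.486.
(Lower-tail contribution to power is negligible for δ > 0.)
δ = d·√n ⇒ d = δ/√n = 2.486/√134 = 0.2148.

d ≈ 0.215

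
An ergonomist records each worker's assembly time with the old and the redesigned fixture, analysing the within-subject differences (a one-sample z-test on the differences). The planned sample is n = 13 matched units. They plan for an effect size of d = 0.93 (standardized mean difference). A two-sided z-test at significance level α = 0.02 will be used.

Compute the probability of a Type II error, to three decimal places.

Noncentrality parameter: δ = d·√n = 0.93 × √13 = 3.3532
Critical value for a two-sided test at α = 0.02: z_{α/2} = 2.326.
Power = Φ(δ − 2.326) + Φ(−δ − 2.326) = Φ(1.027) + Φ(-5.680) = 0.8477 + 0.0000 = 0.8477.
Type II error: β = 1 − power = 1 − 0.8477 = 0.1523.

β ≈ 0.152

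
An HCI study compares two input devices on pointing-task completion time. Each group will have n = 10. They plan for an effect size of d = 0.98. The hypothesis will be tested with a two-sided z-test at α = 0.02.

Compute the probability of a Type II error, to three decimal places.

Noncentrality parameter: δ = d·√(n/2) = 0.98 × √(10/2) = 2.1913
Two-sided α = 0.02 → critical value z_{0.01} = 2.326.
Power = Φ(δ − 2.326) + Φ(−δ − 2.326) = Φ(-0.135) + Φ(-4.518) = 0.4463 + 0.0000 = 0.4463.
Type II error: β = 1 − power = 1 − 0.4463 = 0.5537.

β ≈ 0.554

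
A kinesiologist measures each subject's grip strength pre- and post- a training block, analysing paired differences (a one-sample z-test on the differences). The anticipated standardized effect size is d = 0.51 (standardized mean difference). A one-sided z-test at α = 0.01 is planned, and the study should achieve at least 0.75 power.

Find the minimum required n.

Set Φ(δ − 2.326) = 0.75; then δ − 2.326 = Φ⁻¹(0.75) = 0.674, giving δ = 3.001.
δ = d·√n ⇒ n = (δ/d)² = (3.001 / 0.51)² = 34.62.
Rounding up, n = 35.

n = 35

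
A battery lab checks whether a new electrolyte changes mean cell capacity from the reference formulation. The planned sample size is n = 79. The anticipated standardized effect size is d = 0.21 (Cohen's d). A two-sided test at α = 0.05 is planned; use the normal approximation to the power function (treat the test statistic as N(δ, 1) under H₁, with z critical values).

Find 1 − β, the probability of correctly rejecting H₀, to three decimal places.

Noncentrality parameter: δ = d·√n = 0.21 × √79 = 1.8665
Critical value for a two-sided test at α = 0.05: z_{α/2} = 1.960.
Power = Φ(δ − 1.960) + Φ(−δ − 1.960) = Φ(-0.093) + Φ(-3.826) = 0.4628 + 0.0001 = 0.4628.

Power ≈ 0.463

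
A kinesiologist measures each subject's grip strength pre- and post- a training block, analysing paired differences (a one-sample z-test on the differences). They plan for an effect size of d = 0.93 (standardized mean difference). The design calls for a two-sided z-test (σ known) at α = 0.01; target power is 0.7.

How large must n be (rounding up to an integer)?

Set Φ(δ − 2.576) = 0.7; then δ − 2.576 = Φ⁻¹(0.7) = 0.524, giving δ = 3.100.
(Ignoring the negligible lower-tail rejection probability gives the usual closed-form inversion.)
δ = d·√n ⇒ n = (δ/d)² = (3.100 / 0.93)² = 11.11.
Rounding up, n = 12.

n = 12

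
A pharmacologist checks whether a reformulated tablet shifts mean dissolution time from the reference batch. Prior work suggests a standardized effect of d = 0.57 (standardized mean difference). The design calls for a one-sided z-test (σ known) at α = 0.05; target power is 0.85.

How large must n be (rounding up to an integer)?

n = 23

For power 0.85 need Φ(δ − z_{0.05}) = 0.85, so δ = z_{0.05} + z_{0.15} = 1.645 + 1.036 = 2.681.
δ = d·√n ⇒ n = (δ/d)² = (2.681 / 0.57)² = 22.13.
Round up to the next whole unit.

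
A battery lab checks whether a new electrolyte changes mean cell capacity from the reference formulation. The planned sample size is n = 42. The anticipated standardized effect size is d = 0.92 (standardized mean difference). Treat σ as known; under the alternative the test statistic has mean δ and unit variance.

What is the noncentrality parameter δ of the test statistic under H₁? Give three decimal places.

δ ≈ 5.962

δ = d·√n = 0.92 × √42 = 5.9623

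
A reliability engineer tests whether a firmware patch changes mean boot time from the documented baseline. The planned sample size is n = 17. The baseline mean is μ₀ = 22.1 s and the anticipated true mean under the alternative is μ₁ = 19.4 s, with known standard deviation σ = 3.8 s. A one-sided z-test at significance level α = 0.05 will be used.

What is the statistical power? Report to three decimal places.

Standardized effect: d = |μ₁ − μ₀| / σ = |19.4 − 22.1| / 3.8 = 0.7105
Noncentrality parameter: δ = d·√n = 0.7105 × √17 = 2.9296
Critical value for a one-sided test at α = 0.05: z_α = 1.645.
Power = P(Z > 1.645 − δ) = Φ(1.285) = 0.9006.

Power ≈ 0.901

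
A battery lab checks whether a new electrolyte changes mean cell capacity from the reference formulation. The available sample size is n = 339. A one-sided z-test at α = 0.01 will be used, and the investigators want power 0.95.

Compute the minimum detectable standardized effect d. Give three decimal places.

d ≈ 0.216

Need Φ(δ − 2.326) = 0.95, so δ = 2.326 + 1.645 = 3.971.
δ = d·√n ⇒ d = δ/√n = 3.971/√339 = 0.2157.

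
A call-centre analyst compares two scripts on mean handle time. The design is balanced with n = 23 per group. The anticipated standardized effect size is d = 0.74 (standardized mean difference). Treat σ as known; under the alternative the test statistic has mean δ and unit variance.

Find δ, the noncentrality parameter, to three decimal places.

The noncentrality parameter scales effect size by the design's sample-size factor: δ = d·√(n/2) = 0.74 × √(23/2) = 2.5095

δ ≈ 2.509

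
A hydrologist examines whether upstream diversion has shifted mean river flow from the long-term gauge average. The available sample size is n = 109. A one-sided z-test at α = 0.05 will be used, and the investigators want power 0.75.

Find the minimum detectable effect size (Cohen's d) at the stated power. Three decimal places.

Need Φ(δ − 1.645) = 0.75, so δ = 1.645 + 0.674 = 2.319.
δ = d·√n ⇒ d = δ/√n = 2.319/√109 = 0.2222.

d ≈ 0.222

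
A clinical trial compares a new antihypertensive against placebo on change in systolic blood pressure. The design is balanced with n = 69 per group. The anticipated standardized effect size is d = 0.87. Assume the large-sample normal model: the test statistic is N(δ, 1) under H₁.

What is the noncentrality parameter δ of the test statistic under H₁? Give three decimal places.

The noncentrality parameter scales effect size by the design's sample-size factor: δ = d·√(n/2) = 0.87 × √(69/2) = 5.1101

δ ≈ 5.110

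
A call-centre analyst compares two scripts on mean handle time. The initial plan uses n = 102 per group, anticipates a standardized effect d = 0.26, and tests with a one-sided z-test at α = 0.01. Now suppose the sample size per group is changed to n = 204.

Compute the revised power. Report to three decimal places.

Power ≈ 0.618

With n = 204 per group: δ = d·√(n/2) = 0.26 × √(204/2) = 2.6259. Critical value z_{0.01} = 2.326.
Revised power = P(Z > 2.326 − δ) = Φ(0.300) = 0.6177.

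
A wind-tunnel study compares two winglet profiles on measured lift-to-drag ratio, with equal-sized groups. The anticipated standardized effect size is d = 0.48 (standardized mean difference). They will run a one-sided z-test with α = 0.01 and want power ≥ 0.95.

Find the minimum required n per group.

n = 137 per group

For power 0.95 need Φ(δ − z_{0.01}) = 0.95, so δ = z_{0.01} + z_{0.05} = 2.326 + 1.645 = 3.971.
δ = d·√(n/2) ⇒ n = 2(δ/d)² = 2 × (3.971 / 0.48)² = 136.90.
Round up to the next whole unit.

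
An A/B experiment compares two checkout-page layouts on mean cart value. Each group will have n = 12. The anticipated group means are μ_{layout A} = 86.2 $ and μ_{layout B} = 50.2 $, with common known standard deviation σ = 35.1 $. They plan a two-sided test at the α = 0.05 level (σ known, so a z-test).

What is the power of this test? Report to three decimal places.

Power ≈ 0.710

Standardized effect: d = |μ_{layout A} − μ_{layout B}| / σ = |86.2 − 50.2| / 35.1 = 1.0256
Noncentrality parameter: δ = d·√(n/2) = 1.0256 × √(12/2) = 2.5123
Critical value for a two-sided test at α = 0.05: z_{α/2} = 1.960.
Power = Φ(δ − 1.960) + Φ(−δ − 1.960) = Φ(0.552) + Φ(-4.472) = 0.7096 + 0.0000 = 0.7096.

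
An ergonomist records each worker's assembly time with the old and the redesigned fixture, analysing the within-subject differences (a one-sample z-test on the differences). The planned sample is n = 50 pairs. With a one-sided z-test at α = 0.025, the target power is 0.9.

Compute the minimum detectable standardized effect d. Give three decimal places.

d ≈ 0.458

Required noncentrality: δ = z_{0.025} + z_{0.10} = 1.960 + 1.282 = 3.242.
δ = d·√n ⇒ d = δ/√n = 3.242/√50 = 0.4584.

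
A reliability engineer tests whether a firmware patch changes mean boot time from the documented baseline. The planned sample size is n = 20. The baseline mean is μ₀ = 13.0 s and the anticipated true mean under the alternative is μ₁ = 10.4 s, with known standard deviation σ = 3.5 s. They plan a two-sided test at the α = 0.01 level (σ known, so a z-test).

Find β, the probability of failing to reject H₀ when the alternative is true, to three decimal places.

β ≈ 0.228

Standardized effect: d = |μ₁ − μ₀| / σ = |10.4 − 13.0| / 3.5 = 0.7429
Noncentrality parameter: δ = d·√n = 0.7429 × √20 = 3.3222
Two-sided α = 0.01 → critical value z_{0.005} = 2.576.
Power = Φ(δ − 2.576) + Φ(−δ − 2.576) = Φ(0.746) + Φ(-5.898) = 0.7723 + 0.0000 = 0.7723.
Type II error: β = 1 − power = 1 − 0.7723 = 0.2277.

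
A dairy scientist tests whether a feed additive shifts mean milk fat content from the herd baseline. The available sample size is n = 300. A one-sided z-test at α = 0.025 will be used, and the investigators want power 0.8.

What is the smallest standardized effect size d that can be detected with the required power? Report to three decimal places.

d ≈ 0.162

Need Φ(δ − 1.960) = 0.8, so δ = 1.960 + 0.842 = 2.802.
δ = d·√n ⇒ d = δ/√n = 2.802/√300 = 0.1617.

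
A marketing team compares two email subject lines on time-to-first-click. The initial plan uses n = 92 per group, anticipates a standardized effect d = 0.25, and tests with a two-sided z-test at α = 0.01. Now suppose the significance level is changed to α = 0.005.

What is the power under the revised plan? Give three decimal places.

δ = d·√(n/2) = 0.25 × √(92/2) = 1.6956 (unchanged). New critical value: z_{0.0025} = 2.807.
Revised power = Φ(δ − 2.807) + Φ(−δ − 2.807) = Φ(-1.111) + Φ(-4.503) = 0.1332 + 0.0000 = 0.1332.

Power ≈ 0.133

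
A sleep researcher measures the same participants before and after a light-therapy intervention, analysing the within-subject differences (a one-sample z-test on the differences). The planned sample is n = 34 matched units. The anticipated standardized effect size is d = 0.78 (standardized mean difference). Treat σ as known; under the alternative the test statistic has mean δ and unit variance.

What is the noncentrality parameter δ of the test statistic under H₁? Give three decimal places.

δ = d·√n = 0.78 × √34 = 4.5481

δ ≈ 4.548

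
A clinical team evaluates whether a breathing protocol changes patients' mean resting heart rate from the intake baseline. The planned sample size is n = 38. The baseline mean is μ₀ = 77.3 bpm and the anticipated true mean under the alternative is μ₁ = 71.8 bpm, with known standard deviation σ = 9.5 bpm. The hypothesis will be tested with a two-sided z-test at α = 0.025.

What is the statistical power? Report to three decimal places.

Standardized effect: d = |μ₁ − μ₀| / σ = |71.8 − 77.3| / 9.5 = 0.5789
Noncentrality parameter: δ = d·√n = 0.5789 × √38 = 3.5689
Critical value for a two-sided test at α = 0.025: z_{α/2} = 2.241.
Power = Φ(δ − 2.241) + Φ(−δ − 2.241) = Φ(1.327) + Φ(-5.810) = 0.9078 + 0.0000 = 0.9078.

Power ≈ 0.908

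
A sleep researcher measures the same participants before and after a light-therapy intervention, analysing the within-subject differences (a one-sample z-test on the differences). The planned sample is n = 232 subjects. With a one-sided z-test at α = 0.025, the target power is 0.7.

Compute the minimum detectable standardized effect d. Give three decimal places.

d ≈ 0.163

Required noncentrality: δ = z_{0.025} + z_{0.30} = 1.960 + 0.524 = 2.484.
δ = d·√n ⇒ d = δ/√n = 2.484/√232 = 0.1631.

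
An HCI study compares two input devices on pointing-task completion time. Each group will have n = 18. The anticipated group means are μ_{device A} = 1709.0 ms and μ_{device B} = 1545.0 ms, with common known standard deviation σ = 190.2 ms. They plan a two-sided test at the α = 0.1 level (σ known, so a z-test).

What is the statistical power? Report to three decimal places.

Standardized effect: d = |μ_{device A} − μ_{device B}| / σ = |1709.0 − 1545.0| / 190.2 = 0.8623
Noncentrality parameter: δ = d·√(n/2) = 0.8623 × √(18/2) = 2.5868
Critical value for a two-sided test at α = 0.1: z_{α/2} = 1.645.
Power = Φ(δ − 1.645) + Φ(−δ − 1.645) = Φ(0.942) + Φ(-4.232) = 0.8269 + 0.0000 = 0.8269.

Power ≈ 0.827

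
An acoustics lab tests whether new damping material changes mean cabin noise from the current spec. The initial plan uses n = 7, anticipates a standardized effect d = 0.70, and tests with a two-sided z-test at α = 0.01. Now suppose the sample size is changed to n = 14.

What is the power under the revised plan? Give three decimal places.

With n = 14: δ = d·√n = 0.70 × √14 = 2.6192. Critical value z_{0.005} = 2.576.
Revised power = Φ(δ − 2.576) + Φ(−δ − 2.576) = Φ(0.043) + Φ(-5.195) = 0.5173 + 0.0000 = 0.5173.

Power ≈ 0.517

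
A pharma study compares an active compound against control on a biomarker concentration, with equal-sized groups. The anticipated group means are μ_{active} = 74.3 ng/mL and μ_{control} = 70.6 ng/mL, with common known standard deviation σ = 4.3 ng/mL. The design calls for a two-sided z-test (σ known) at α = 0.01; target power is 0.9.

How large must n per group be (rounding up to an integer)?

Standardized effect: d = |μ_{active} − μ_{control}| / σ = |74.3 − 70.6| / 4.3 = 0.8605
Set Φ(δ − 2.576) = 0.9; then δ − 2.576 = Φ⁻¹(0.9) = 1.282, giving δ = 3.857.
(Ignoring the negligible lower-tail rejection probability gives the usual closed-form inversion.)
δ = d·√(n/2) ⇒ n = 2(δ/d)² = 2 × (3.857 / 0.8605)² = 40.19.
Rounding up, n = 41 per group.

n = 41 per group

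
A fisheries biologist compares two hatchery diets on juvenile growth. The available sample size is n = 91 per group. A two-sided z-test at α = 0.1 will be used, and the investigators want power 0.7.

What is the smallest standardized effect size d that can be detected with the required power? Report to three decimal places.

Need Φ(δ − 1.645) = 0.7, so δ = 1.645 + 0.524 = 2.169.
(The second rejection-region term Φ(−δ − z_{α/2}) is negligible and dropped.)
δ = d·√(n/2) ⇒ d = δ/√(n/2) = 2.169/√(91/2) = 0.3216.

d ≈ 0.322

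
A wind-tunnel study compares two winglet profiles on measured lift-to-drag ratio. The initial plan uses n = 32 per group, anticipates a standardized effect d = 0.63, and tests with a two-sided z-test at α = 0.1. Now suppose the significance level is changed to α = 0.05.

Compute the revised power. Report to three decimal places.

δ = d·√(n/2) = 0.63 × √(32/2) = 2.5200 (unchanged). New critical value: z_{0.025} = 1.960.
Revised power = Φ(δ − 1.960) + Φ(−δ − 1.960) = Φ(0.560) + Φ(-4.480) = 0.7123 + 0.0000 = 0.7123.

Power ≈ 0.712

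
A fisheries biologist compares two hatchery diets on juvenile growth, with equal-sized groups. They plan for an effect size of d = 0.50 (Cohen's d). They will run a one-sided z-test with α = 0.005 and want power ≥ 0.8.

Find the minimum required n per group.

n = 94 per group

Set Φ(δ − 2.576) = 0.8; then δ − 2.576 = Φ⁻¹(0.8) = 0.842, giving δ = 3.417.
δ = d·√(n/2) ⇒ n = 2(δ/d)² = 2 × (3.417 / 0.50)² = 93.43.
Rounding up, n = 94 per group.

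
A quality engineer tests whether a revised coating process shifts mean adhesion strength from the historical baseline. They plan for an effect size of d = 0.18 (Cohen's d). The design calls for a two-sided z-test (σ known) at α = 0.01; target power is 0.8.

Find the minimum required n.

For power 0.8 need Φ(δ − z_{0.005}) = 0.8, so δ = z_{0.005} + z_{0.20} = 2.576 + 0.842 = 3.417.
(Ignoring the negligible lower-tail rejection probability gives the usual closed-form inversion.)
δ = d·√n ⇒ n = (δ/d)² = (3.417 / 0.18)² = 360.46.
Rounding up, n = 361.

n = 361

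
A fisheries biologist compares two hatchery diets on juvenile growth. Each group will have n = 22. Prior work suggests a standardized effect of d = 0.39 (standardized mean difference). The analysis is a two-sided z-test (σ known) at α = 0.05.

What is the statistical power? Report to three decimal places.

Power ≈ 0.253

Noncentrality parameter: δ = d·√(n/2) = 0.39 × √(22/2) = 1.2935
Two-sided α = 0.05 → critical value z_{0.025} = 1.960.
Power = Φ(δ − 1.960) + Φ(−δ − 1.960) = Φ(-0.666) + Φ(-3.253) = 0.2526 + 0.0006 = 0.2531.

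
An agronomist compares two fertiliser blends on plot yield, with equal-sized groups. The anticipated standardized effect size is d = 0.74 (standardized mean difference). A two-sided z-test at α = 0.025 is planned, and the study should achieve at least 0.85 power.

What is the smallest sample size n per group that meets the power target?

n = 40 per group

For power 0.85 need Φ(δ − z_{0.0125}) = 0.85, so δ = z_{0.0125} + z_{0.15} = 2.241 + 1.036 = 3.278.
(Ignoring the negligible lower-tail rejection probability gives the usual closed-form inversion.)
δ = d·√(n/2) ⇒ n = 2(δ/d)² = 2 × (3.278 / 0.74)² = 39.24.
Rounding up, n = 40 per group.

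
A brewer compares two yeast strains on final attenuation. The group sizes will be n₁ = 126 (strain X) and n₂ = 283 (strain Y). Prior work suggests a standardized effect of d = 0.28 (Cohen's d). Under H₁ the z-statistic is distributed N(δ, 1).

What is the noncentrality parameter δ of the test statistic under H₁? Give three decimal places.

δ ≈ 2.614

δ = d / √(1/n₁ + 1/n₂) = 0.28 / √(1/126 + 1/283) = 2.6144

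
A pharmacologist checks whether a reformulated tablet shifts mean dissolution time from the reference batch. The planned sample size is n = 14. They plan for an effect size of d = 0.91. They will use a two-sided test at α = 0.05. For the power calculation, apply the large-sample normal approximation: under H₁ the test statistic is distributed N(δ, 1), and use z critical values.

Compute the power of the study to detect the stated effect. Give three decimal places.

Power ≈ 0.926

Noncentrality parameter: δ = d·√n = 0.91 × √14 = 3.4049
Critical value for a two-sided test at α = 0.05: z_{α/2} = 1.960.
Power = Φ(δ − 1.960) + Φ(−δ − 1.960) = Φ(1.445) + Φ(-5.365) = 0.9258 + 0.0000 = 0.9258.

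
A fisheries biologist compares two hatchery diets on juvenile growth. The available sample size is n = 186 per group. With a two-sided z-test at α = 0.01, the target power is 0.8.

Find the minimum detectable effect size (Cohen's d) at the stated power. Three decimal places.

d ≈ 0.354

Need Φ(δ − 2.576) = 0.8, so δ = 2.576 + 0.842 = 3.417.
(Lower-tail contribution to power is negligible for δ > 0.)
δ = d·√(n/2) ⇒ d = δ/√(n/2) = 3.417/√(186/2) = 0.3544.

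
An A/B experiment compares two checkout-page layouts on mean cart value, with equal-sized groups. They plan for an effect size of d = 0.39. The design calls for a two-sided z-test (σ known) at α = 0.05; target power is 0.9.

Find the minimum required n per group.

For power 0.9 need Φ(δ − z_{0.025}) = 0.9, so δ = z_{0.025} + z_{0.10} = 1.960 + 1.282 = 3.242.
(Ignoring the negligible lower-tail rejection probability gives the usual closed-form inversion.)
δ = d·√(n/2) ⇒ n = 2(δ/d)² = 2 × (3.242 / 0.39)² = 138.16.
Rounding up, n = 139 per group.

n = 139 per group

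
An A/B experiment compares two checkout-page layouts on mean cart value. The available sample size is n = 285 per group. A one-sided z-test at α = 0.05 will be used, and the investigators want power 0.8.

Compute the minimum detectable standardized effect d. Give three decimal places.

d ≈ 0.208

Required noncentrality: δ = z_{0.05} + z_{0.20} = 1.645 + 0.842 = 2.486.
δ = d·√(n/2) ⇒ d = δ/√(n/2) = 2.486/√(285/2) = 0.2083.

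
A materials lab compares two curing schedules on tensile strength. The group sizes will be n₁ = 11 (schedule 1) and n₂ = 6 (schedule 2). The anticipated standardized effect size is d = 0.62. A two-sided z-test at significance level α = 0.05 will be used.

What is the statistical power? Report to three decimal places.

Power ≈ 0.231

Noncentrality parameter: δ = d / √(1/n₁ + 1/n₂) = 0.62 / √(1/11 + 1/6) = 1.2216
Critical value for a two-sided test at α = 0.05: z_{α/2} = 1.960.
Power = Φ(δ − 1.960) + Φ(−δ − 1.960) = Φ(-0.738) + Φ(-3.182) = 0.2302 + 0.0007 = 0.2309.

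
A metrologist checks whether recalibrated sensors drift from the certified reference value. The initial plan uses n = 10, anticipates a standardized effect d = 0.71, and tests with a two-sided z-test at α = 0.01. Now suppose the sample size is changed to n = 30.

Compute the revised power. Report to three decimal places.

Power ≈ 0.905

With n = 30: δ = d·√n = 0.71 × √30 = 3.8888. Critical value z_{0.005} = 2.576.
Revised power = Φ(δ − 2.576) + Φ(−δ − 2.576) = Φ(1.313) + Φ(-6.465) = 0.9054 + 0.0000 = 0.9054.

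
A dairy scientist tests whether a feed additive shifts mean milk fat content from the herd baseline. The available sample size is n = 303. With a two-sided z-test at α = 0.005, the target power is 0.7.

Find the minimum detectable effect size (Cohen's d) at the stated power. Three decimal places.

d ≈ 0.191

Required noncentrality: δ = z_{0.0025} + z_{0.30} = 2.807 + 0.524 = 3.331.
(The second rejection-region term Φ(−δ − z_{α/2}) is negligible and dropped.)
δ = d·√n ⇒ d = δ/√n = 3.331/√303 = 0.1914.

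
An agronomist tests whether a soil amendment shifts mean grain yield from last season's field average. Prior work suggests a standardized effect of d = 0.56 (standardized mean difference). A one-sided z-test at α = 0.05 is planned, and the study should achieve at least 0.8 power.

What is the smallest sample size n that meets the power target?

Set Φ(δ − 1.645) = 0.8; then δ − 1.645 = Φ⁻¹(0.8) = 0.842, giving δ = 2.486.
δ = d·√n ⇒ n = (δ/d)² = (2.486 / 0.56)² = 19.71.
Rounding up, n = 20.

n = 20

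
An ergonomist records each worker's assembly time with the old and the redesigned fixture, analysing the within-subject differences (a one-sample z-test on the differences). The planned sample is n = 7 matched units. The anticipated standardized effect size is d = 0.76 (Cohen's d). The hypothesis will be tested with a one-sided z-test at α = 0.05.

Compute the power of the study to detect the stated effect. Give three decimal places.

Power ≈ 0.643

Noncentrality parameter: δ = d·√n = 0.76 × √7 = 2.0108
Critical value for a one-sided test at α = 0.05: z_α = 1.645.
Power = P(Z > 1.645 − δ) = Φ(0.366) = 0.6428.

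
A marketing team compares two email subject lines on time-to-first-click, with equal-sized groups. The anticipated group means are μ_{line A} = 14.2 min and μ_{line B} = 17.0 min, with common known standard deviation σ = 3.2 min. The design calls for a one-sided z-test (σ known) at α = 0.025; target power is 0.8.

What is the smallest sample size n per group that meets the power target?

Standardized effect: d = |μ_{line A} − μ_{line B}| / σ = |14.2 − 17.0| / 3.2 = 0.8750
For power 0.8 need Φ(δ − z_{0.025}) = 0.8, so δ = z_{0.025} + z_{0.20} = 1.960 + 0.842 = 2.802.
δ = d·√(n/2) ⇒ n = 2(δ/d)² = 2 × (2.802 / 0.8750)² = 20.50.
Round up to the next whole unit.

n = 21 per group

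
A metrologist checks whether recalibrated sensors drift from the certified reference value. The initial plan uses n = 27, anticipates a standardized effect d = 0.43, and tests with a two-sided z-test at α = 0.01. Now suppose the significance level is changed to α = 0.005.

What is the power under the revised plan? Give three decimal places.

Power ≈ 0.283

δ = d·√n = 0.43 × √27 = 2.2343 (unchanged). New critical value: z_{0.0025} = 2.807.
Revised power = Φ(δ − 2.807) + Φ(−δ − 2.807) = Φ(-0.573) + Φ(-5.041) = 0.2834 + 0.0000 = 0.2834.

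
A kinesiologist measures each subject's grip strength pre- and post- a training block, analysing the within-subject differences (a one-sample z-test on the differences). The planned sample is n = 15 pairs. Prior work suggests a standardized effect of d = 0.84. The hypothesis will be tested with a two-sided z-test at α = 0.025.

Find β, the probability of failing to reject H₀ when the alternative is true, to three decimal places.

Noncentrality parameter: δ = d·√n = 0.84 × √15 = 3.2533
Two-sided α = 0.025 → critical value z_{0.0125} = 2.241.
Power = Φ(δ − 2.241) + Φ(−δ − 2.241) = Φ(1.012) + Φ(-5.495) = 0.8442 + 0.0000 = 0.8442.
Type II error: β = 1 − power = 1 − 0.8442 = 0.1558.

β ≈ 0.156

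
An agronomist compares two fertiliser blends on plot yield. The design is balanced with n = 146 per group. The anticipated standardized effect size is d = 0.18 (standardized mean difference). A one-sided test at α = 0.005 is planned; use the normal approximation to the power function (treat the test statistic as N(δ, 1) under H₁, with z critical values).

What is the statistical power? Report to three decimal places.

Noncentrality parameter: δ = d·√(n/2) = 0.18 × √(146/2) = 1.5379
Critical value for a one-sided test at α = 0.005: z_α = 2.576.
Power = P(Z > 2.576 − δ) = Φ(-1.038) = 0.1497.

Power ≈ 0.150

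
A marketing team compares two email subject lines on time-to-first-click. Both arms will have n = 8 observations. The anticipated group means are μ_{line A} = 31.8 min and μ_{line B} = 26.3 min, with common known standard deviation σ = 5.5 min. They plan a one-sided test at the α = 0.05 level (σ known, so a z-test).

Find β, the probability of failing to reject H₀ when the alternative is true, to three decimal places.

β ≈ 0.361

Standardized effect: d = |μ_{line A} − μ_{line B}| / σ = |31.8 − 26.3| / 5.5 = 1.0000
Noncentrality parameter: δ = d·√(n/2) = 1.0000 × √(8/2) = 2.0000
Critical value for a one-sided test at α = 0.05: z_α = 1.645.
Power = Φ(δ − 1.645) = Φ(0.355) = 0.6388.
Type II error: β = 1 − power = 1 − 0.6388 = 0.3612.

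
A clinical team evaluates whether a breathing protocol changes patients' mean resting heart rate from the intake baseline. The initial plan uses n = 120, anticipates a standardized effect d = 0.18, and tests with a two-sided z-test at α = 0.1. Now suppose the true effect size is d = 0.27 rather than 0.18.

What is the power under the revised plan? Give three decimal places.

Power ≈ 0.905

With d = 0.27: δ = d·√n = 0.27 × √120 = 2.9577. Critical value z_{0.05} = 1.645.
Revised power = Φ(δ − 1.645) + Φ(−δ − 1.645) = Φ(1.313) + Φ(-4.603) = 0.9054 + 0.0000 = 0.9054.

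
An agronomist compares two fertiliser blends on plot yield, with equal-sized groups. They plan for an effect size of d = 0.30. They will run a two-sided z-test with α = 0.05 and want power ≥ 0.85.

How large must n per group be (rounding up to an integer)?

n = 200 per group

Set Φ(δ − 1.960) = 0.85; then δ − 1.960 = Φ⁻¹(0.85) = 1.036, giving δ = 2.996.
(The Φ(−δ − z_{α/2}) term is vanishingly small for δ > 0 and is dropped in the standard sample-size formula.)
δ = d·√(n/2) ⇒ n = 2(δ/d)² = 2 × (2.996 / 0.30)² = 199.52.
Round up to the next whole unit.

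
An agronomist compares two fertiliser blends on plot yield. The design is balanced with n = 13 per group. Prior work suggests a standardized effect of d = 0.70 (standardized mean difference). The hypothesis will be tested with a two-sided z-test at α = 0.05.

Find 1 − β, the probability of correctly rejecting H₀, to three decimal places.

Noncentrality parameter: δ = d·√(n/2) = 0.70 × √(13/2) = 1.7847
Two-sided α = 0.05 → critical value z_{0.025} = 1.960.
Power = Φ(δ − 1.960) + Φ(−δ − 1.960) = Φ(-0.175) + Φ(-3.745) = 0.4304 + 0.0001 = 0.4305.

Power ≈ 0.431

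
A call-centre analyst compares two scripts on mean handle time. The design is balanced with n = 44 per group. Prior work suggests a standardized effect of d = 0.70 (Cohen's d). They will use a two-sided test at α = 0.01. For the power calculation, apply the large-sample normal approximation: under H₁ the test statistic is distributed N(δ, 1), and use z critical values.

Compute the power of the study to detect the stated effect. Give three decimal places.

Power ≈ 0.760

Noncentrality parameter: δ = d·√(n/2) = 0.70 × √(44/2) = 3.2833
Critical value for a two-sided test at α = 0.01: z_{α/2} = 2.576.
Power = Φ(δ − 2.576) + Φ(−δ − 2.576) = Φ(0.707) + Φ(-5.859) = 0.7604 + 0.0000 = 0.7604.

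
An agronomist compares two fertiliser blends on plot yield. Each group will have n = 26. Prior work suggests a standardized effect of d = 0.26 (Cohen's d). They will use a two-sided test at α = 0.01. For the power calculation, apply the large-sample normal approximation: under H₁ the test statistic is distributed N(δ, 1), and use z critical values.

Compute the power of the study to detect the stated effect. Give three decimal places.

Noncentrality parameter: λ = d·√(n/2) = 0.26 × √(26/2) = 0.9374
Two-sided α = 0.01 → critical value z_{0.005} = 2.576.
Power = Φ(λ − 2.576) + Φ(−λ − 2.576) = Φ(-1.638) + Φ(-3.513) = 0.0507 + 0.0002 = 0.0509.

Power ≈ 0.051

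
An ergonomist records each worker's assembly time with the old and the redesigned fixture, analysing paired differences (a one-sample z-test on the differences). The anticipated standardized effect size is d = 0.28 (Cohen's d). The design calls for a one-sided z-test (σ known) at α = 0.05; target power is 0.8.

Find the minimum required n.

n = 79

Set Φ(δ − 1.645) = 0.8; then δ − 1.645 = Φ⁻¹(0.8) = 0.842, giving δ = 2.486.
δ = d·√n ⇒ n = (δ/d)² = (2.486 / 0.28)² = 78.86.
Round up to the next whole unit.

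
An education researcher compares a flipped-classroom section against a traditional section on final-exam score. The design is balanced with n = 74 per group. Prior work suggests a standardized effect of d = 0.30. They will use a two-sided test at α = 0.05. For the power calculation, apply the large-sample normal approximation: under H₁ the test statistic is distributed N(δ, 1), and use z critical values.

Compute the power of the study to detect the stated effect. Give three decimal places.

Power ≈ 0.446

Noncentrality parameter: δ = d·√(n/2) = 0.30 × √(74/2) = 1.8248
Two-sided α = 0.05 → critical value z_{0.025} = 1.960.
Power = Φ(δ − 1.960) + Φ(−δ − 1.960) = Φ(-0.135) + Φ(-3.785) = 0.4463 + 0.0001 = 0.4463.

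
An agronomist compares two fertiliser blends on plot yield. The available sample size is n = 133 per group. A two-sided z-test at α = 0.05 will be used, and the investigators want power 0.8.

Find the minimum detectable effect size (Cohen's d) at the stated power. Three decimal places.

d ≈ 0.344

Required noncentrality: δ = z_{0.025} + z_{0.20} = 1.960 + 0.842 = 2.802.
(The second rejection-region term Φ(−δ − z_{α/2}) is negligible and dropped.)
δ = d·√(n/2) ⇒ d = δ/√(n/2) = 2.802/√(133/2) = 0.3436.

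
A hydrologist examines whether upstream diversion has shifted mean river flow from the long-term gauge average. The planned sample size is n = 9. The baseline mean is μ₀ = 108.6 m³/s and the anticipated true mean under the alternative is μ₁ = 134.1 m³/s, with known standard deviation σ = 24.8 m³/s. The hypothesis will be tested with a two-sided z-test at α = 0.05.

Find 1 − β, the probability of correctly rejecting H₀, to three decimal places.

Standardized effect: d = |μ₁ − μ₀| / σ = |134.1 − 108.6| / 24.8 = 1.0282
Noncentrality parameter: δ = d·√n = 1.0282 × √9 = 3.0847
Two-sided α = 0.05 → critical value z_{0.025} = 1.960.
Power = Φ(δ − 1.960) + Φ(−δ − 1.960) = Φ(1.125) + Φ(-5.045) = 0.8696 + 0.0000 = 0.8696.

Power ≈ 0.870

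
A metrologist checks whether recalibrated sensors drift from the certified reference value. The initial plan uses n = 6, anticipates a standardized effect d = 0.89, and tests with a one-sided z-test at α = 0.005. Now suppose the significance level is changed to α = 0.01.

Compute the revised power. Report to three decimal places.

δ = d·√n = 0.89 × √6 = 2.1800 (unchanged). New critical value: z_{0.01} = 2.326.
Revised power = P(Z > 2.326 − δ) = Φ(-0.146) = 0.4418.

Power ≈ 0.442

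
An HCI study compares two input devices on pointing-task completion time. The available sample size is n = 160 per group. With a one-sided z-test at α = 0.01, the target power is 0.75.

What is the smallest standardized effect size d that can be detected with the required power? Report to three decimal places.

d ≈ 0.336

Required noncentrality: δ = z_{0.01} + z_{0.25} = 2.326 + 0.674 = 3.001.
δ = d·√(n/2) ⇒ d = δ/√(n/2) = 3.001/√(160/2) = 0.3355.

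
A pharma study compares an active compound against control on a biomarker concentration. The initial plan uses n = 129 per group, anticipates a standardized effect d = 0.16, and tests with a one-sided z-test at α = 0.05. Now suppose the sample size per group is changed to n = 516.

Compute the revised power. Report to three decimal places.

Power ≈ 0.823

With n = 516 per group: δ = d·√(n/2) = 0.16 × √(516/2) = 2.5700. Critical value z_{0.05} = 1.645.
Revised power = P(Z > 1.645 − δ) = Φ(0.925) = 0.8226.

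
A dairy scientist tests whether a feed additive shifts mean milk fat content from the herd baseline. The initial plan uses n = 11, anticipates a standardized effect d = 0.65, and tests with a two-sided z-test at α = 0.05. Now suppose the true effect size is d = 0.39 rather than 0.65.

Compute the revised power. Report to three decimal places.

Power ≈ 0.253

With d = 0.39: δ = d·√n = 0.39 × √11 = 1.2935. Critical value z_{0.025} = 1.960.
Revised power = Φ(δ − 1.960) + Φ(−δ − 1.960) = Φ(-0.666) + Φ(-3.253) = 0.2526 + 0.0006 = 0.2531.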